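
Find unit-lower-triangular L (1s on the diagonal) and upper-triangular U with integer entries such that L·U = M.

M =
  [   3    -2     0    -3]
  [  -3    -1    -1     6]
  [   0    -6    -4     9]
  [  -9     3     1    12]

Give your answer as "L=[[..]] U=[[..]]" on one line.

  R1 -= -1·R0 → [0,-3,-1,3]
  R2 -= 0·R0 → [0,-6,-4,9]
  R3 -= -3·R0 → [0,-3,1,3]
  R2 -= 2·R1 → [0,0,-2,3]
  R3 -= 1·R1 → [0,0,2,0]
  R3 -= -1·R2 → [0,0,0,3]

L=[[1,0,0,0],[-1,1,0,0],[0,2,1,0],[-3,1,-1,1]] U=[[3,-2,0,-3],[0,-3,-1,3],[0,0,-2,3],[0,0,0,3]]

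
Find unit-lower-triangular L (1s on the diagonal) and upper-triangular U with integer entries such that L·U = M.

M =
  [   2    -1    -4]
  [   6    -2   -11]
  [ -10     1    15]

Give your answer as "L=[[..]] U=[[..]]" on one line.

L=[[1,0,0],[3,1,0],[-5,-4,1]] U=[[2,-1,-4],[0,1,1],[0,0,-1]]

  row1 -= 3·row0 → [0,1,1]
  row2 -= -5·row0 → [0,-4,-5]
  row2 -= -4·row1 → [0,0,-1]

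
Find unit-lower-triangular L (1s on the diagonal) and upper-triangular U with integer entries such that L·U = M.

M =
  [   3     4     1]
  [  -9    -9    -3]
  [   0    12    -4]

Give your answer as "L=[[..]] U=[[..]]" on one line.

  R1 -= -3·R0 → [0,3,0]
  R2 -= 0·R0 → [0,12,-4]
  R2 -= 4·R1 → [0,0,-4]

L=[[1,0,0],[-3,1,0],[0,4,1]] U=[[3,4,1],[0,3,0],[0,0,-4]]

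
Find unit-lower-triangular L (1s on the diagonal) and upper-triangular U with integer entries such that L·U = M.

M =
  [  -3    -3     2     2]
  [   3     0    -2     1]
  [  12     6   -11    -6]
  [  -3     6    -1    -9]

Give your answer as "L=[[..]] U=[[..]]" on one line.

L=[[1,0,0,0],[-1,1,0,0],[-4,2,1,0],[1,-3,1,1]] U=[[-3,-3,2,2],[0,-3,0,3],[0,0,-3,-4],[0,0,0,2]]

  R1 -= -1·R0 → [0,-3,0,3]
  R2 -= -4·R0 → [0,-6,-3,2]
  R3 -= 1·R0 → [0,9,-3,-11]
  R2 -= 2·R1 → [0,0,-3,-4]
  R3 -= -3·R1 → [0,0,-3,-2]
  R3 -= 1·R2 → [0,0,0,2]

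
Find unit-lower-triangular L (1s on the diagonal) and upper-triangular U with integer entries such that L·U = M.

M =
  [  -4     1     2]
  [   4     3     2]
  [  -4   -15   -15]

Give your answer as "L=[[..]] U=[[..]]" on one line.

L=[[1,0,0],[-1,1,0],[1,-4,1]] U=[[-4,1,2],[0,4,4],[0,0,-1]]

  r1 -= -1·r0 → [0,4,4]
  r2 -= 1·r0 → [0,-16,-17]
  r2 -= -4·r1 → [0,0,-1]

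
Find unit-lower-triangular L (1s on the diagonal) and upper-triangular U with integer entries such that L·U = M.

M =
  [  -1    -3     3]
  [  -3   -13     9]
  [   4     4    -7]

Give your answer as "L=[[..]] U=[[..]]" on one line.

  R1 -= 3·R0 → [0,-4,0]
  R2 -= -4·R0 → [0,-8,5]
  R2 -= 2·R1 → [0,0,5]

L=[[1,0,0],[3,1,0],[-4,2,1]] U=[[-1,-3,3],[0,-4,0],[0,0,5]]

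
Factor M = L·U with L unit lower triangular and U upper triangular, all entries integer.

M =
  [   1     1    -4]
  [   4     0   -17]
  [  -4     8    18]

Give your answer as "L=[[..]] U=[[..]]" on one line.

  r1 -= 4·r0 → [0,-4,-1]
  r2 -= -4·r0 → [0,12,2]
  r2 -= -3·r1 → [0,0,-1]

L=[[1,0,0],[4,1,0],[-4,-3,1]] U=[[1,1,-4],[0,-4,-1],[0,0,-1]]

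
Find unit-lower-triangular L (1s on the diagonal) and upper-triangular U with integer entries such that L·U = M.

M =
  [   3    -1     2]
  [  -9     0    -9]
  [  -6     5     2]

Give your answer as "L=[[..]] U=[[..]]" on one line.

L=[[1,0,0],[-3,1,0],[-2,-1,1]] U=[[3,-1,2],[0,-3,-3],[0,0,3]]

  r1 -= -3·r0 → [0,-3,-3]
  r2 -= -2·r0 → [0,3,6]
  r2 -= -1·r1 → [0,0,3]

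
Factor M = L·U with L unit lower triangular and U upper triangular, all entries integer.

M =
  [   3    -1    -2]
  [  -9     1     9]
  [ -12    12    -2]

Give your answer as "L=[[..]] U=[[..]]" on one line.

  R1 -= -3·R0 → [0,-2,3]
  R2 -= -4·R0 → [0,8,-10]
  R2 -= -4·R1 → [0,0,2]

L=[[1,0,0],[-3,1,0],[-4,-4,1]] U=[[3,-1,-2],[0,-2,3],[0,0,2]]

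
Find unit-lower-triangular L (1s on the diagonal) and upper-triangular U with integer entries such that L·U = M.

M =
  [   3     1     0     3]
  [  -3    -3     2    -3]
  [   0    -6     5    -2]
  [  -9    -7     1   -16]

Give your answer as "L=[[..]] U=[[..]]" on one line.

  row1 -= -1·row0 → [0,-2,2,0]
  row2 -= 0·row0 → [0,-6,5,-2]
  row3 -= -3·row0 → [0,-4,1,-7]
  row2 -= 3·row1 → [0,0,-1,-2]
  row3 -= 2·row1 → [0,0,-3,-7]
  row3 -= 3·row2 → [0,0,0,-1]

L=[[1,0,0,0],[-1,1,0,0],[0,3,1,0],[-3,2,3,1]] U=[[3,1,0,3],[0,-2,2,0],[0,0,-1,-2],[0,0,0,-1]]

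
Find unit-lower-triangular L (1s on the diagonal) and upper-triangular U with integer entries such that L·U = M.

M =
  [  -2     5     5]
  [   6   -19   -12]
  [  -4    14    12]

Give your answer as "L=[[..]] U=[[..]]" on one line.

L=[[1,0,0],[-3,1,0],[2,-1,1]] U=[[-2,5,5],[0,-4,3],[0,0,5]]

  r1 -= -3·r0 → [0,-4,3]
  r2 -= 2·r0 → [0,4,2]
  r2 -= -1·r1 → [0,0,5]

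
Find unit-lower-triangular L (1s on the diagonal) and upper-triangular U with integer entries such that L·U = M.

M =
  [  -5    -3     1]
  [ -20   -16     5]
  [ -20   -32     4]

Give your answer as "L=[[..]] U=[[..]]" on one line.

  r1 -= 4·r0 → [0,-4,1]
  r2 -= 4·r0 → [0,-20,0]
  r2 -= 5·r1 → [0,0,-5]

L=[[1,0,0],[4,1,0],[4,5,1]] U=[[-5,-3,1],[0,-4,1],[0,0,-5]]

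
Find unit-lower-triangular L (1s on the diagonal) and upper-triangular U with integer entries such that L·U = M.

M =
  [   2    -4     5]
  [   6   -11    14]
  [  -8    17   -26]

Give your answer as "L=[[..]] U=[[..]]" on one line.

  r1 -= 3·r0 → [0,1,-1]
  r2 -= -4·r0 → [0,1,-6]
  r2 -= 1·r1 → [0,0,-5]

L=[[1,0,0],[3,1,0],[-4,1,1]] U=[[2,-4,5],[0,1,-1],[0,0,-5]]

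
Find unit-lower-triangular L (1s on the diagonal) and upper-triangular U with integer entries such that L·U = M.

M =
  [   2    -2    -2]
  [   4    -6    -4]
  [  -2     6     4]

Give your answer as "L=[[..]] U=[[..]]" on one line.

  R1 -= 2·R0 → [0,-2,0]
  R2 -= -1·R0 → [0,4,2]
  R2 -= -2·R1 → [0,0,2]

L=[[1,0,0],[2,1,0],[-1,-2,1]] U=[[2,-2,-2],[0,-2,0],[0,0,2]]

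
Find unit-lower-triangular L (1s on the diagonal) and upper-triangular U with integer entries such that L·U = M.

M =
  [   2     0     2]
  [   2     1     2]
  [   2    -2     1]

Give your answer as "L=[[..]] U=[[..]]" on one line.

  row1 -= 1·row0 → [0,1,0]
  row2 -= 1·row0 → [0,-2,-1]
  row2 -= -2·row1 → [0,0,-1]

L=[[1,0,0],[1,1,0],[1,-2,1]] U=[[2,0,2],[0,1,0],[0,0,-1]]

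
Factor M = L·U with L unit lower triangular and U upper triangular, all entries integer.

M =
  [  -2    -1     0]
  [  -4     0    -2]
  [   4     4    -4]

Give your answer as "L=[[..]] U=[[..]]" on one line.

L=[[1,0,0],[2,1,0],[-2,1,1]] U=[[-2,-1,0],[0,2,-2],[0,0,-2]]

  R1 -= 2·R0 → [0,2,-2]
  R2 -= -2·R0 → [0,2,-4]
  R2 -= 1·R1 → [0,0,-2]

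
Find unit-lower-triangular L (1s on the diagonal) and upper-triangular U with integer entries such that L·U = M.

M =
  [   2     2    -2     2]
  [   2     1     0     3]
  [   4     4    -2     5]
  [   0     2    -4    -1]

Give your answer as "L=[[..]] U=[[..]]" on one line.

L=[[1,0,0,0],[1,1,0,0],[2,0,1,0],[0,-2,0,1]] U=[[2,2,-2,2],[0,-1,2,1],[0,0,2,1],[0,0,0,1]]

  row1 -= 1·row0 → [0,-1,2,1]
  row2 -= 2·row0 → [0,0,2,1]
  row3 -= 0·row0 → [0,2,-4,-1]
  row2 -= 0·row1 → [0,0,2,1]
  row3 -= -2·row1 → [0,0,0,1]
  row3 -= 0·row2 → [0,0,0,1]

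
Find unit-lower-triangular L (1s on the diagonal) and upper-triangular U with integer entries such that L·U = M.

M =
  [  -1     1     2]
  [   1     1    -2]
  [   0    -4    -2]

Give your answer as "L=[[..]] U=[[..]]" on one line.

L=[[1,0,0],[-1,1,0],[0,-2,1]] U=[[-1,1,2],[0,2,0],[0,0,-2]]

  r1 -= -1·r0 → [0,2,0]
  r2 -= 0·r0 → [0,-4,-2]
  r2 -= -2·r1 → [0,0,-2]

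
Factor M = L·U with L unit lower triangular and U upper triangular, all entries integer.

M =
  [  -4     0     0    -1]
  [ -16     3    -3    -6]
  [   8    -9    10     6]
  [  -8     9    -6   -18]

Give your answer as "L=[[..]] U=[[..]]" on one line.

  row1 -= 4·row0 → [0,3,-3,-2]
  row2 -= -2·row0 → [0,-9,10,4]
  row3 -= 2·row0 → [0,9,-6,-16]
  row2 -= -3·row1 → [0,0,1,-2]
  row3 -= 3·row1 → [0,0,3,-10]
  row3 -= 3·row2 → [0,0,0,-4]

L=[[1,0,0,0],[4,1,0,0],[-2,-3,1,0],[2,3,3,1]] U=[[-4,0,0,-1],[0,3,-3,-2],[0,0,1,-2],[0,0,0,-4]]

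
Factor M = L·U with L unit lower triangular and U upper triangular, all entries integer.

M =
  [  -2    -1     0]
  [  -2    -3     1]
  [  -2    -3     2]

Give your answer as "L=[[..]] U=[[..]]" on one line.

  R1 -= 1·R0 → [0,-2,1]
  R2 -= 1·R0 → [0,-2,2]
  R2 -= 1·R1 → [0,0,1]

L=[[1,0,0],[1,1,0],[1,1,1]] U=[[-2,-1,0],[0,-2,1],[0,0,1]]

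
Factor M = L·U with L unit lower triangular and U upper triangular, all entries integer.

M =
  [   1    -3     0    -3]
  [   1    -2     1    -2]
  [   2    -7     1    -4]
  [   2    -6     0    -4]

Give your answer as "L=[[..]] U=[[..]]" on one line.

  row1 -= 1·row0 → [0,1,1,1]
  row2 -= 2·row0 → [0,-1,1,2]
  row3 -= 2·row0 → [0,0,0,2]
  row2 -= -1·row1 → [0,0,2,3]
  row3 -= 0·row1 → [0,0,0,2]
  row3 -= 0·row2 → [0,0,0,2]

L=[[1,0,0,0],[1,1,0,0],[2,-1,1,0],[2,0,0,1]] U=[[1,-3,0,-3],[0,1,1,1],[0,0,2,3],[0,0,0,2]]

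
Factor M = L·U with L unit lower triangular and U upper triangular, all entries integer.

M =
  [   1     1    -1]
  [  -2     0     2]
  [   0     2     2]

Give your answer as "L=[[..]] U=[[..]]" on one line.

L=[[1,0,0],[-2,1,0],[0,1,1]] U=[[1,1,-1],[0,2,0],[0,0,2]]

  row1 -= -2·row0 → [0,2,0]
  row2 -= 0·row0 → [0,2,2]
  row2 -= 1·row1 → [0,0,2]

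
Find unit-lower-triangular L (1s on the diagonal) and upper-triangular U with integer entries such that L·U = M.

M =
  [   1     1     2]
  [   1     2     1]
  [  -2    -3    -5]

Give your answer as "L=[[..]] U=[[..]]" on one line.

L=[[1,0,0],[1,1,0],[-2,-1,1]] U=[[1,1,2],[0,1,-1],[0,0,-2]]

  row1 -= 1·row0 → [0,1,-1]
  row2 -= -2·row0 → [0,-1,-1]
  row2 -= -1·row1 → [0,0,-2]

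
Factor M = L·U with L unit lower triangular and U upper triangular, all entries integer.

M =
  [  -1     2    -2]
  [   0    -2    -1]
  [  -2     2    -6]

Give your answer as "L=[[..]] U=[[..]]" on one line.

  R1 -= 0·R0 → [0,-2,-1]
  R2 -= 2·R0 → [0,-2,-2]
  R2 -= 1·R1 → [0,0,-1]

L=[[1,0,0],[0,1,0],[2,1,1]] U=[[-1,2,-2],[0,-2,-1],[0,0,-1]]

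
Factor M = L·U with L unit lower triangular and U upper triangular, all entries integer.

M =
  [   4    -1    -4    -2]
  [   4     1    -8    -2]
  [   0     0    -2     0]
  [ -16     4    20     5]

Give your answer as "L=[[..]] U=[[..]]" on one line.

  R1 -= 1·R0 → [0,2,-4,0]
  R2 -= 0·R0 → [0,0,-2,0]
  R3 -= -4·R0 → [0,0,4,-3]
  R2 -= 0·R1 → [0,0,-2,0]
  R3 -= 0·R1 → [0,0,4,-3]
  R3 -= -2·R2 → [0,0,0,-3]

L=[[1,0,0,0],[1,1,0,0],[0,0,1,0],[-4,0,-2,1]] U=[[4,-1,-4,-2],[0,2,-4,0],[0,0,-2,0],[0,0,0,-3]]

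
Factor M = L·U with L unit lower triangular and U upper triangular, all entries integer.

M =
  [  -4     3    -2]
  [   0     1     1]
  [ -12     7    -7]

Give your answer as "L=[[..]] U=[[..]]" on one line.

  row1 -= 0·row0 → [0,1,1]
  row2 -= 3·row0 → [0,-2,-1]
  row2 -= -2·row1 → [0,0,1]

L=[[1,0,0],[0,1,0],[3,-2,1]] U=[[-4,3,-2],[0,1,1],[0,0,1]]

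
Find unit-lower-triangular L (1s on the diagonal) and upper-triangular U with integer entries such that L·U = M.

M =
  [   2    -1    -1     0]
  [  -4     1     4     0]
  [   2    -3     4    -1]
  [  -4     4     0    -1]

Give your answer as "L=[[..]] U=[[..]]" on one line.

  r1 -= -2·r0 → [0,-1,2,0]
  r2 -= 1·r0 → [0,-2,5,-1]
  r3 -= -2·r0 → [0,2,-2,-1]
  r2 -= 2·r1 → [0,0,1,-1]
  r3 -= -2·r1 → [0,0,2,-1]
  r3 -= 2·r2 → [0,0,0,1]

L=[[1,0,0,0],[-2,1,0,0],[1,2,1,0],[-2,-2,2,1]] U=[[2,-1,-1,0],[0,-1,2,0],[0,0,1,-1],[0,0,0,1]]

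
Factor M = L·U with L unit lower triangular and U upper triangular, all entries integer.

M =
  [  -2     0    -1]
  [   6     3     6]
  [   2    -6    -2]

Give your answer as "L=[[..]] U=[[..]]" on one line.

  row1 -= -3·row0 → [0,3,3]
  row2 -= -1·row0 → [0,-6,-3]
  row2 -= -2·row1 → [0,0,3]

L=[[1,0,0],[-3,1,0],[-1,-2,1]] U=[[-2,0,-1],[0,3,3],[0,0,3]]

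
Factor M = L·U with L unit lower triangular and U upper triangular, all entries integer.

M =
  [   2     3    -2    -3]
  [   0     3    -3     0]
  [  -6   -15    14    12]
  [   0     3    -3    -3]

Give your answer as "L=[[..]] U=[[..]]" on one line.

  r1 -= 0·r0 → [0,3,-3,0]
  r2 -= -3·r0 → [0,-6,8,3]
  r3 -= 0·r0 → [0,3,-3,-3]
  r2 -= -2·r1 → [0,0,2,3]
  r3 -= 1·r1 → [0,0,0,-3]
  r3 -= 0·r2 → [0,0,0,-3]

L=[[1,0,0,0],[0,1,0,0],[-3,-2,1,0],[0,1,0,1]] U=[[2,3,-2,-3],[0,3,-3,0],[0,0,2,3],[0,0,0,-3]]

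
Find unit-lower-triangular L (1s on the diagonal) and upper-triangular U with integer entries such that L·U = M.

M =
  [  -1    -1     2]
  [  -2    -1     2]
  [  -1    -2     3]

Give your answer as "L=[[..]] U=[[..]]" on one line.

  r1 -= 2·r0 → [0,1,-2]
  r2 -= 1·r0 → [0,-1,1]
  r2 -= -1·r1 → [0,0,-1]

L=[[1,0,0],[2,1,0],[1,-1,1]] U=[[-1,-1,2],[0,1,-2],[0,0,-1]]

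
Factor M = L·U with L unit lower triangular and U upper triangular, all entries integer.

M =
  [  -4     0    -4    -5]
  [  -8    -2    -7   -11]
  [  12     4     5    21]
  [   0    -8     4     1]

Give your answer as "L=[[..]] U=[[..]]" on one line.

L=[[1,0,0,0],[2,1,0,0],[-3,-2,1,0],[0,4,0,1]] U=[[-4,0,-4,-5],[0,-2,1,-1],[0,0,-5,4],[0,0,0,5]]

  row1 -= 2·row0 → [0,-2,1,-1]
  row2 -= -3·row0 → [0,4,-7,6]
  row3 -= 0·row0 → [0,-8,4,1]
  row2 -= -2·row1 → [0,0,-5,4]
  row3 -= 4·row1 → [0,0,0,5]
  row3 -= 0·row2 → [0,0,0,5]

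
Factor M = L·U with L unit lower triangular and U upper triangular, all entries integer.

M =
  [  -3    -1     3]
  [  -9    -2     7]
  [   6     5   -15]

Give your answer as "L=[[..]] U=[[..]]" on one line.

  R1 -= 3·R0 → [0,1,-2]
  R2 -= -2·R0 → [0,3,-9]
  R2 -= 3·R1 → [0,0,-3]

L=[[1,0,0],[3,1,0],[-2,3,1]] U=[[-3,-1,3],[0,1,-2],[0,0,-3]]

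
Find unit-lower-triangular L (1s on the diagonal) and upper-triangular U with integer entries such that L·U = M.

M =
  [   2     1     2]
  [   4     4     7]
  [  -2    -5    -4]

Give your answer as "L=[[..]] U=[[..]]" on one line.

  R1 -= 2·R0 → [0,2,3]
  R2 -= -1·R0 → [0,-4,-2]
  R2 -= -2·R1 → [0,0,4]

L=[[1,0,0],[2,1,0],[-1,-2,1]] U=[[2,1,2],[0,2,3],[0,0,4]]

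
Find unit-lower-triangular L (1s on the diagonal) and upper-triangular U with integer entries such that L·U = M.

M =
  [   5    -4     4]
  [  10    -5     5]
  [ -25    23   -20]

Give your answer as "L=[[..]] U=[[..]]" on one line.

  row1 -= 2·row0 → [0,3,-3]
  row2 -= -5·row0 → [0,3,0]
  row2 -= 1·row1 → [0,0,3]

L=[[1,0,0],[2,1,0],[-5,1,1]] U=[[5,-4,4],[0,3,-3],[0,0,3]]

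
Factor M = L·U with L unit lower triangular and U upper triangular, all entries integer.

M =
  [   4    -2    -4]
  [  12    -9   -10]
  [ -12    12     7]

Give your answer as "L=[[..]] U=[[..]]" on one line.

  row1 -= 3·row0 → [0,-3,2]
  row2 -= -3·row0 → [0,6,-5]
  row2 -= -2·row1 → [0,0,-1]

L=[[1,0,0],[3,1,0],[-3,-2,1]] U=[[4,-2,-4],[0,-3,2],[0,0,-1]]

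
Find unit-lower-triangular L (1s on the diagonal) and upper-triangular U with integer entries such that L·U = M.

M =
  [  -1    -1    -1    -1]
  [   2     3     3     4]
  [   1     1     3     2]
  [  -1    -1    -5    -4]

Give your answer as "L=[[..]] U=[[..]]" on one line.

  row1 -= -2·row0 → [0,1,1,2]
  row2 -= -1·row0 → [0,0,2,1]
  row3 -= 1·row0 → [0,0,-4,-3]
  row2 -= 0·row1 → [0,0,2,1]
  row3 -= 0·row1 → [0,0,-4,-3]
  row3 -= -2·row2 → [0,0,0,-1]

L=[[1,0,0,0],[-2,1,0,0],[-1,0,1,0],[1,0,-2,1]] U=[[-1,-1,-1,-1],[0,1,1,2],[0,0,2,1],[0,0,0,-1]]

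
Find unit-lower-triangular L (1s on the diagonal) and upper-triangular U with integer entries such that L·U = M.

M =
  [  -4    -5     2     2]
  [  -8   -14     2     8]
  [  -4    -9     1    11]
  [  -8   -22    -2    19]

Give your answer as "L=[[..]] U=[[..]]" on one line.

L=[[1,0,0,0],[2,1,0,0],[1,1,1,0],[2,3,0,1]] U=[[-4,-5,2,2],[0,-4,-2,4],[0,0,1,5],[0,0,0,3]]

  row1 -= 2·row0 → [0,-4,-2,4]
  row2 -= 1·row0 → [0,-4,-1,9]
  row3 -= 2·row0 → [0,-12,-6,15]
  row2 -= 1·row1 → [0,0,1,5]
  row3 -= 3·row1 → [0,0,0,3]
  row3 -= 0·row2 → [0,0,0,3]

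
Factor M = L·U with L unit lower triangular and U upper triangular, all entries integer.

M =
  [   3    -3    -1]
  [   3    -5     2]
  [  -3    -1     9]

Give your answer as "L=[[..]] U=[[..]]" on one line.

L=[[1,0,0],[1,1,0],[-1,2,1]] U=[[3,-3,-1],[0,-2,3],[0,0,2]]

  r1 -= 1·r0 → [0,-2,3]
  r2 -= -1·r0 → [0,-4,8]
  r2 -= 2·r1 → [0,0,2]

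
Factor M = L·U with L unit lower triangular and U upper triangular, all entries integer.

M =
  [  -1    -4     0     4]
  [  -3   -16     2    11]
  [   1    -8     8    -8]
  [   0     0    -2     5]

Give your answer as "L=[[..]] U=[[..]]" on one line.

L=[[1,0,0,0],[3,1,0,0],[-1,3,1,0],[0,0,-1,1]] U=[[-1,-4,0,4],[0,-4,2,-1],[0,0,2,-1],[0,0,0,4]]

  row1 -= 3·row0 → [0,-4,2,-1]
  row2 -= -1·row0 → [0,-12,8,-4]
  row3 -= 0·row0 → [0,0,-2,5]
  row2 -= 3·row1 → [0,0,2,-1]
  row3 -= 0·row1 → [0,0,-2,5]
  row3 -= -1·row2 → [0,0,0,4]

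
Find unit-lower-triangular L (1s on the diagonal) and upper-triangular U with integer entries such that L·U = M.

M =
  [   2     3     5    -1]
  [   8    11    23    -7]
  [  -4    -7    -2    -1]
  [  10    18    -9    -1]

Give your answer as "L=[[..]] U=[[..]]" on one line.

L=[[1,0,0,0],[4,1,0,0],[-2,1,1,0],[5,-3,-5,1]] U=[[2,3,5,-1],[0,-1,3,-3],[0,0,5,0],[0,0,0,-5]]

  R1 -= 4·R0 → [0,-1,3,-3]
  R2 -= -2·R0 → [0,-1,8,-3]
  R3 -= 5·R0 → [0,3,-34,4]
  R2 -= 1·R1 → [0,0,5,0]
  R3 -= -3·R1 → [0,0,-25,-5]
  R3 -= -5·R2 → [0,0,0,-5]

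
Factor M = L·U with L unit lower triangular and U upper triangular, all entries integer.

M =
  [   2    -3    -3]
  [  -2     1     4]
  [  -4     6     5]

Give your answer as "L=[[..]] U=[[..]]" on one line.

  R1 -= -1·R0 → [0,-2,1]
  R2 -= -2·R0 → [0,0,-1]
  R2 -= 0·R1 → [0,0,-1]

L=[[1,0,0],[-1,1,0],[-2,0,1]] U=[[2,-3,-3],[0,-2,1],[0,0,-1]]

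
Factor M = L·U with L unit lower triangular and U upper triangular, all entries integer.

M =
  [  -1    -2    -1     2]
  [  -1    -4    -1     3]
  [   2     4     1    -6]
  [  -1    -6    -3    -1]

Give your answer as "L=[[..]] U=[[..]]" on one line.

L=[[1,0,0,0],[1,1,0,0],[-2,0,1,0],[1,2,2,1]] U=[[-1,-2,-1,2],[0,-2,0,1],[0,0,-1,-2],[0,0,0,-1]]

  r1 -= 1·r0 → [0,-2,0,1]
  r2 -= -2·r0 → [0,0,-1,-2]
  r3 -= 1·r0 → [0,-4,-2,-3]
  r2 -= 0·r1 → [0,0,-1,-2]
  r3 -= 2·r1 → [0,0,-2,-5]
  r3 -= 2·r2 → [0,0,0,-1]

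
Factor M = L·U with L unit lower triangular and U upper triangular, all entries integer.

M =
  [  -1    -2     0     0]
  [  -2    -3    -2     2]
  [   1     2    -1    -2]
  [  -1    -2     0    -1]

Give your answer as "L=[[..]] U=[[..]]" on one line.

  r1 -= 2·r0 → [0,1,-2,2]
  r2 -= -1·r0 → [0,0,-1,-2]
  r3 -= 1·r0 → [0,0,0,-1]
  r2 -= 0·r1 → [0,0,-1,-2]
  r3 -= 0·r1 → [0,0,0,-1]
  r3 -= 0·r2 → [0,0,0,-1]

L=[[1,0,0,0],[2,1,0,0],[-1,0,1,0],[1,0,0,1]] U=[[-1,-2,0,0],[0,1,-2,2],[0,0,-1,-2],[0,0,0,-1]]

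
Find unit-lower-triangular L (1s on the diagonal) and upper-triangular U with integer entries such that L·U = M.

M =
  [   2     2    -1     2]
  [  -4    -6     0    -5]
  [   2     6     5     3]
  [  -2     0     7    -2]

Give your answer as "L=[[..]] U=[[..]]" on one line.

L=[[1,0,0,0],[-2,1,0,0],[1,-2,1,0],[-1,-1,2,1]] U=[[2,2,-1,2],[0,-2,-2,-1],[0,0,2,-1],[0,0,0,1]]

  r1 -= -2·r0 → [0,-2,-2,-1]
  r2 -= 1·r0 → [0,4,6,1]
  r3 -= -1·r0 → [0,2,6,0]
  r2 -= -2·r1 → [0,0,2,-1]
  r3 -= -1·r1 → [0,0,4,-1]
  r3 -= 2·r2 → [0,0,0,1]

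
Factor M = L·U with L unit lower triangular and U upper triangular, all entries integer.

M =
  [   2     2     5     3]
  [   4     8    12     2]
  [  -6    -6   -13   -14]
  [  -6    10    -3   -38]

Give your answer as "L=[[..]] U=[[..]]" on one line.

  R1 -= 2·R0 → [0,4,2,-4]
  R2 -= -3·R0 → [0,0,2,-5]
  R3 -= -3·R0 → [0,16,12,-29]
  R2 -= 0·R1 → [0,0,2,-5]
  R3 -= 4·R1 → [0,0,4,-13]
  R3 -= 2·R2 → [0,0,0,-3]

L=[[1,0,0,0],[2,1,0,0],[-3,0,1,0],[-3,4,2,1]] U=[[2,2,5,3],[0,4,2,-4],[0,0,2,-5],[0,0,0,-3]]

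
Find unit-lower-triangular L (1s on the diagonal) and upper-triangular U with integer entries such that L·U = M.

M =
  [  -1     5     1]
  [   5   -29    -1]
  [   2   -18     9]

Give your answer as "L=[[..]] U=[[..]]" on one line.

L=[[1,0,0],[-5,1,0],[-2,2,1]] U=[[-1,5,1],[0,-4,4],[0,0,3]]

  row1 -= -5·row0 → [0,-4,4]
  row2 -= -2·row0 → [0,-8,11]
  row2 -= 2·row1 → [0,0,3]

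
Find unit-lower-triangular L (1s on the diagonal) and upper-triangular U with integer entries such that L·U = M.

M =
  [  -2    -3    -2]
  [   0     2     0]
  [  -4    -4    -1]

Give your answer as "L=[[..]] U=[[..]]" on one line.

L=[[1,0,0],[0,1,0],[2,1,1]] U=[[-2,-3,-2],[0,2,0],[0,0,3]]

  R1 -= 0·R0 → [0,2,0]
  R2 -= 2·R0 → [0,2,3]
  R2 -= 1·R1 → [0,0,3]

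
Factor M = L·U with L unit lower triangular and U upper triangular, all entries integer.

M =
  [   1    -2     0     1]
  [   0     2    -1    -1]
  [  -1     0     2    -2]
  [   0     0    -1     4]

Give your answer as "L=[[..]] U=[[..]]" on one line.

  r1 -= 0·r0 → [0,2,-1,-1]
  r2 -= -1·r0 → [0,-2,2,-1]
  r3 -= 0·r0 → [0,0,-1,4]
  r2 -= -1·r1 → [0,0,1,-2]
  r3 -= 0·r1 → [0,0,-1,4]
  r3 -= -1·r2 → [0,0,0,2]

L=[[1,0,0,0],[0,1,0,0],[-1,-1,1,0],[0,0,-1,1]] U=[[1,-2,0,1],[0,2,-1,-1],[0,0,1,-2],[0,0,0,2]]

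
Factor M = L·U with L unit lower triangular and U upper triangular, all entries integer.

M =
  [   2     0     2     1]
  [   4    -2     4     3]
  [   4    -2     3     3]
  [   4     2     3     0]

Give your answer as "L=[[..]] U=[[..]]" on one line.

L=[[1,0,0,0],[2,1,0,0],[2,1,1,0],[2,-1,1,1]] U=[[2,0,2,1],[0,-2,0,1],[0,0,-1,0],[0,0,0,-1]]

  R1 -= 2·R0 → [0,-2,0,1]
  R2 -= 2·R0 → [0,-2,-1,1]
  R3 -= 2·R0 → [0,2,-1,-2]
  R2 -= 1·R1 → [0,0,-1,0]
  R3 -= -1·R1 → [0,0,-1,-1]
  R3 -= 1·R2 → [0,0,0,-1]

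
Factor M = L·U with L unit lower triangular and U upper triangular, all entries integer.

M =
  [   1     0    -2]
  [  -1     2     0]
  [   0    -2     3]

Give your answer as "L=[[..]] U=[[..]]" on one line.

  r1 -= -1·r0 → [0,2,-2]
  r2 -= 0·r0 → [0,-2,3]
  r2 -= -1·r1 → [0,0,1]

L=[[1,0,0],[-1,1,0],[0,-1,1]] U=[[1,0,-2],[0,2,-2],[0,0,1]]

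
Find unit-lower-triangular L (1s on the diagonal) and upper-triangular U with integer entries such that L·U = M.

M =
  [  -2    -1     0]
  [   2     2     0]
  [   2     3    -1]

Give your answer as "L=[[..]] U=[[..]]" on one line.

L=[[1,0,0],[-1,1,0],[-1,2,1]] U=[[-2,-1,0],[0,1,0],[0,0,-1]]

  row1 -= -1·row0 → [0,1,0]
  row2 -= -1·row0 → [0,2,-1]
  row2 -= 2·row1 → [0,0,-1]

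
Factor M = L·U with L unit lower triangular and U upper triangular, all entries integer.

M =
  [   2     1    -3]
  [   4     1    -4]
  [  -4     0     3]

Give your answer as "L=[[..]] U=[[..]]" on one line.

L=[[1,0,0],[2,1,0],[-2,-2,1]] U=[[2,1,-3],[0,-1,2],[0,0,1]]

  r1 -= 2·r0 → [0,-1,2]
  r2 -= -2·r0 → [0,2,-3]
  r2 -= -2·r1 → [0,0,1]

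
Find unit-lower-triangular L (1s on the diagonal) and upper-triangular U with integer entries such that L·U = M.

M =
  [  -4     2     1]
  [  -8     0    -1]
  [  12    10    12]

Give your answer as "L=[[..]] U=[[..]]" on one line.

  r1 -= 2·r0 → [0,-4,-3]
  r2 -= -3·r0 → [0,16,15]
  r2 -= -4·r1 → [0,0,3]

L=[[1,0,0],[2,1,0],[-3,-4,1]] U=[[-4,2,1],[0,-4,-3],[0,0,3]]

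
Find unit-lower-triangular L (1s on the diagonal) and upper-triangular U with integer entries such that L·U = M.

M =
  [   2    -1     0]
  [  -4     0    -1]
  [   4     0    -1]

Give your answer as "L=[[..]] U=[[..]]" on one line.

L=[[1,0,0],[-2,1,0],[2,-1,1]] U=[[2,-1,0],[0,-2,-1],[0,0,-2]]

  r1 -= -2·r0 → [0,-2,-1]
  r2 -= 2·r0 → [0,2,-1]
  r2 -= -1·r1 → [0,0,-2]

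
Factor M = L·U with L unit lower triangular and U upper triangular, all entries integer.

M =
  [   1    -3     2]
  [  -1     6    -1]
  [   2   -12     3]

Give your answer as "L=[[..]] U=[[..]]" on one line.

L=[[1,0,0],[-1,1,0],[2,-2,1]] U=[[1,-3,2],[0,3,1],[0,0,1]]

  row1 -= -1·row0 → [0,3,1]
  row2 -= 2·row0 → [0,-6,-1]
  row2 -= -2·row1 → [0,0,1]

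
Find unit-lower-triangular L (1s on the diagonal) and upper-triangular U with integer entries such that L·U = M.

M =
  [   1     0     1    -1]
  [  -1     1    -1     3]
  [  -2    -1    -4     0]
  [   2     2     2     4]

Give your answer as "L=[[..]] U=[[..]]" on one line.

  row1 -= -1·row0 → [0,1,0,2]
  row2 -= -2·row0 → [0,-1,-2,-2]
  row3 -= 2·row0 → [0,2,0,6]
  row2 -= -1·row1 → [0,0,-2,0]
  row3 -= 2·row1 → [0,0,0,2]
  row3 -= 0·row2 → [0,0,0,2]

L=[[1,0,0,0],[-1,1,0,0],[-2,-1,1,0],[2,2,0,1]] U=[[1,0,1,-1],[0,1,0,2],[0,0,-2,0],[0,0,0,2]]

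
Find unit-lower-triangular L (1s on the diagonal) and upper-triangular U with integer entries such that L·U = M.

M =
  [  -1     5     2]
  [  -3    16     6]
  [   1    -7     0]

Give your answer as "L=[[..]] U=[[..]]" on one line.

L=[[1,0,0],[3,1,0],[-1,-2,1]] U=[[-1,5,2],[0,1,0],[0,0,2]]

  R1 -= 3·R0 → [0,1,0]
  R2 -= -1·R0 → [0,-2,2]
  R2 -= -2·R1 → [0,0,2]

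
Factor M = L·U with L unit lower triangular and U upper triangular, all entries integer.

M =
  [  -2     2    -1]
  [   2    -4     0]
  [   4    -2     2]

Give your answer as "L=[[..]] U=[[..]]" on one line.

L=[[1,0,0],[-1,1,0],[-2,-1,1]] U=[[-2,2,-1],[0,-2,-1],[0,0,-1]]

  R1 -= -1·R0 → [0,-2,-1]
  R2 -= -2·R0 → [0,2,0]
  R2 -= -1·R1 → [0,0,-1]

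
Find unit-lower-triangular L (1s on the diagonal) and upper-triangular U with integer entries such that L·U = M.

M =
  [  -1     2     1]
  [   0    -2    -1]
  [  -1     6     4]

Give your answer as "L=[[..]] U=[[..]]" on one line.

  row1 -= 0·row0 → [0,-2,-1]
  row2 -= 1·row0 → [0,4,3]
  row2 -= -2·row1 → [0,0,1]

L=[[1,0,0],[0,1,0],[1,-2,1]] U=[[-1,2,1],[0,-2,-1],[0,0,1]]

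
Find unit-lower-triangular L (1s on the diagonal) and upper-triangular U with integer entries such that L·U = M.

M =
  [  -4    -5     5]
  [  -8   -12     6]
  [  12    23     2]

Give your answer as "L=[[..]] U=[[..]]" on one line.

  r1 -= 2·r0 → [0,-2,-4]
  r2 -= -3·r0 → [0,8,17]
  r2 -= -4·r1 → [0,0,1]

L=[[1,0,0],[2,1,0],[-3,-4,1]] U=[[-4,-5,5],[0,-2,-4],[0,0,1]]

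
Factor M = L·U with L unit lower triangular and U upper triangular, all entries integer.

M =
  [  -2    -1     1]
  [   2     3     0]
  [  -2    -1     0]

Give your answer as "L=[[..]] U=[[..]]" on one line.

  r1 -= -1·r0 → [0,2,1]
  r2 -= 1·r0 → [0,0,-1]
  r2 -= 0·r1 → [0,0,-1]

L=[[1,0,0],[-1,1,0],[1,0,1]] U=[[-2,-1,1],[0,2,1],[0,0,-1]]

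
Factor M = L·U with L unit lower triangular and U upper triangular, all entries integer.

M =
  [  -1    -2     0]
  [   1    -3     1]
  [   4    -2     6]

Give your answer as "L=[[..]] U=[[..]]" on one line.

  r1 -= -1·r0 → [0,-5,1]
  r2 -= -4·r0 → [0,-10,6]
  r2 -= 2·r1 → [0,0,4]

L=[[1,0,0],[-1,1,0],[-4,2,1]] U=[[-1,-2,0],[0,-5,1],[0,0,4]]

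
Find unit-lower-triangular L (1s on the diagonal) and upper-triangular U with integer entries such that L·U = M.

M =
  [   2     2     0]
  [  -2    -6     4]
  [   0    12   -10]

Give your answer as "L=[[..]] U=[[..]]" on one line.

  r1 -= -1·r0 → [0,-4,4]
  r2 -= 0·r0 → [0,12,-10]
  r2 -= -3·r1 → [0,0,2]

L=[[1,0,0],[-1,1,0],[0,-3,1]] U=[[2,2,0],[0,-4,4],[0,0,2]]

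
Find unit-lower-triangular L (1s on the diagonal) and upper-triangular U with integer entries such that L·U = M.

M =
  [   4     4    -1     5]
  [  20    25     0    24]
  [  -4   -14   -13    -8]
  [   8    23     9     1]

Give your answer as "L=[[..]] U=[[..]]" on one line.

L=[[1,0,0,0],[5,1,0,0],[-1,-2,1,0],[2,3,1,1]] U=[[4,4,-1,5],[0,5,5,-1],[0,0,-4,-5],[0,0,0,-1]]

  row1 -= 5·row0 → [0,5,5,-1]
  row2 -= -1·row0 → [0,-10,-14,-3]
  row3 -= 2·row0 → [0,15,11,-9]
  row2 -= -2·row1 → [0,0,-4,-5]
  row3 -= 3·row1 → [0,0,-4,-6]
  row3 -= 1·row2 → [0,0,0,-1]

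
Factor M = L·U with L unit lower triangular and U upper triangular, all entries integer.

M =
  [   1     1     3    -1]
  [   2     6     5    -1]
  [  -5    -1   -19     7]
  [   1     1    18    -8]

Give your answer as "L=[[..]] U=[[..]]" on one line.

  row1 -= 2·row0 → [0,4,-1,1]
  row2 -= -5·row0 → [0,4,-4,2]
  row3 -= 1·row0 → [0,0,15,-7]
  row2 -= 1·row1 → [0,0,-3,1]
  row3 -= 0·row1 → [0,0,15,-7]
  row3 -= -5·row2 → [0,0,0,-2]

L=[[1,0,0,0],[2,1,0,0],[-5,1,1,0],[1,0,-5,1]] U=[[1,1,3,-1],[0,4,-1,1],[0,0,-3,1],[0,0,0,-2]]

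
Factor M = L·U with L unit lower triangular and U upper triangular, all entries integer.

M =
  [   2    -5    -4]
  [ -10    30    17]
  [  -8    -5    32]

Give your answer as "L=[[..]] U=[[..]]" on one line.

  R1 -= -5·R0 → [0,5,-3]
  R2 -= -4·R0 → [0,-25,16]
  R2 -= -5·R1 → [0,0,1]

L=[[1,0,0],[-5,1,0],[-4,-5,1]] U=[[2,-5,-4],[0,5,-3],[0,0,1]]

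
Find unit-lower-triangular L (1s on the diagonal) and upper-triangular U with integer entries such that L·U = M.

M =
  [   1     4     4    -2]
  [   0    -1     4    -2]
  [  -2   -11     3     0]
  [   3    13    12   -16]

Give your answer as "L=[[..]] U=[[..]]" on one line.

  r1 -= 0·r0 → [0,-1,4,-2]
  r2 -= -2·r0 → [0,-3,11,-4]
  r3 -= 3·r0 → [0,1,0,-10]
  r2 -= 3·r1 → [0,0,-1,2]
  r3 -= -1·r1 → [0,0,4,-12]
  r3 -= -4·r2 → [0,0,0,-4]

L=[[1,0,0,0],[0,1,0,0],[-2,3,1,0],[3,-1,-4,1]] U=[[1,4,4,-2],[0,-1,4,-2],[0,0,-1,2],[0,0,0,-4]]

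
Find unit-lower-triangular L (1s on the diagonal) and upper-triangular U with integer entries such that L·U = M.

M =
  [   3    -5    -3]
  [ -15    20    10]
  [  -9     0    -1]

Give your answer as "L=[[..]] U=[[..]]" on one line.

  R1 -= -5·R0 → [0,-5,-5]
  R2 -= -3·R0 → [0,-15,-10]
  R2 -= 3·R1 → [0,0,5]

L=[[1,0,0],[-5,1,0],[-3,3,1]] U=[[3,-5,-3],[0,-5,-5],[0,0,5]]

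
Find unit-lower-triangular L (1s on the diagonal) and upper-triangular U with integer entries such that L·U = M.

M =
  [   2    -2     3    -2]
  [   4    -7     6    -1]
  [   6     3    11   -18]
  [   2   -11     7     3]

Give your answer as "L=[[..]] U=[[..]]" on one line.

  r1 -= 2·r0 → [0,-3,0,3]
  r2 -= 3·r0 → [0,9,2,-12]
  r3 -= 1·r0 → [0,-9,4,5]
  r2 -= -3·r1 → [0,0,2,-3]
  r3 -= 3·r1 → [0,0,4,-4]
  r3 -= 2·r2 → [0,0,0,2]

L=[[1,0,0,0],[2,1,0,0],[3,-3,1,0],[1,3,2,1]] U=[[2,-2,3,-2],[0,-3,0,3],[0,0,2,-3],[0,0,0,2]]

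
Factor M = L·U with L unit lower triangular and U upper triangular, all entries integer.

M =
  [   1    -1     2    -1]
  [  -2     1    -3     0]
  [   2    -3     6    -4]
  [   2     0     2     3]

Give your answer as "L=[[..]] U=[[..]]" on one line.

L=[[1,0,0,0],[-2,1,0,0],[2,1,1,0],[2,-2,0,1]] U=[[1,-1,2,-1],[0,-1,1,-2],[0,0,1,0],[0,0,0,1]]

  row1 -= -2·row0 → [0,-1,1,-2]
  row2 -= 2·row0 → [0,-1,2,-2]
  row3 -= 2·row0 → [0,2,-2,5]
  row2 -= 1·row1 → [0,0,1,0]
  row3 -= -2·row1 → [0,0,0,1]
  row3 -= 0·row2 → [0,0,0,1]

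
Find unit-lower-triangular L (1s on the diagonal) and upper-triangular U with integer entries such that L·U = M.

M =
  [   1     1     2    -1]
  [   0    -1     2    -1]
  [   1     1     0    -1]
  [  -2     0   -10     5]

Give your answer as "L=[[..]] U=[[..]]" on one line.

L=[[1,0,0,0],[0,1,0,0],[1,0,1,0],[-2,-2,1,1]] U=[[1,1,2,-1],[0,-1,2,-1],[0,0,-2,0],[0,0,0,1]]

  r1 -= 0·r0 → [0,-1,2,-1]
  r2 -= 1·r0 → [0,0,-2,0]
  r3 -= -2·r0 → [0,2,-6,3]
  r2 -= 0·r1 → [0,0,-2,0]
  r3 -= -2·r1 → [0,0,-2,1]
  r3 -= 1·r2 → [0,0,0,1]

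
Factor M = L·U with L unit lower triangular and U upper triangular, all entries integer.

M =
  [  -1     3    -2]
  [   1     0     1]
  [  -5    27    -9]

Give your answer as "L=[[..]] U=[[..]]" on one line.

  R1 -= -1·R0 → [0,3,-1]
  R2 -= 5·R0 → [0,12,1]
  R2 -= 4·R1 → [0,0,5]

L=[[1,0,0],[-1,1,0],[5,4,1]] U=[[-1,3,-2],[0,3,-1],[0,0,5]]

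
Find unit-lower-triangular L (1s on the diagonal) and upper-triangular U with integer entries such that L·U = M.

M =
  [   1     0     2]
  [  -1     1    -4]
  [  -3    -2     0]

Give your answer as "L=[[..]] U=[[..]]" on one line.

L=[[1,0,0],[-1,1,0],[-3,-2,1]] U=[[1,0,2],[0,1,-2],[0,0,2]]

  R1 -= -1·R0 → [0,1,-2]
  R2 -= -3·R0 → [0,-2,6]
  R2 -= -2·R1 → [0,0,2]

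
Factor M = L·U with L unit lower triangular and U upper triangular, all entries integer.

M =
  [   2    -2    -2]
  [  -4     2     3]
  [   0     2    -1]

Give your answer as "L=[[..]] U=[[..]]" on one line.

L=[[1,0,0],[-2,1,0],[0,-1,1]] U=[[2,-2,-2],[0,-2,-1],[0,0,-2]]

  row1 -= -2·row0 → [0,-2,-1]
  row2 -= 0·row0 → [0,2,-1]
  row2 -= -1·row1 → [0,0,-2]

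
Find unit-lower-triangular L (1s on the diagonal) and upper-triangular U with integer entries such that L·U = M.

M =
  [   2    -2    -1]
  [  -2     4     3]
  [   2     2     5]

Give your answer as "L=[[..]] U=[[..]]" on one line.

  r1 -= -1·r0 → [0,2,2]
  r2 -= 1·r0 → [0,4,6]
  r2 -= 2·r1 → [0,0,2]

L=[[1,0,0],[-1,1,0],[1,2,1]] U=[[2,-2,-1],[0,2,2],[0,0,2]]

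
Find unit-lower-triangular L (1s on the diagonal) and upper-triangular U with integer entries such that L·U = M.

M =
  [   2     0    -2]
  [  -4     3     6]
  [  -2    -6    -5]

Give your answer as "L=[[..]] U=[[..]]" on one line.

  r1 -= -2·r0 → [0,3,2]
  r2 -= -1·r0 → [0,-6,-7]
  r2 -= -2·r1 → [0,0,-3]

L=[[1,0,0],[-2,1,0],[-1,-2,1]] U=[[2,0,-2],[0,3,2],[0,0,-3]]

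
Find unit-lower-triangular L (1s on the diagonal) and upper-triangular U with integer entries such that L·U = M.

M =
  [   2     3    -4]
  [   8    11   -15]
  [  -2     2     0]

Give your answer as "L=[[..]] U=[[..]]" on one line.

L=[[1,0,0],[4,1,0],[-1,-5,1]] U=[[2,3,-4],[0,-1,1],[0,0,1]]

  row1 -= 4·row0 → [0,-1,1]
  row2 -= -1·row0 → [0,5,-4]
  row2 -= -5·row1 → [0,0,1]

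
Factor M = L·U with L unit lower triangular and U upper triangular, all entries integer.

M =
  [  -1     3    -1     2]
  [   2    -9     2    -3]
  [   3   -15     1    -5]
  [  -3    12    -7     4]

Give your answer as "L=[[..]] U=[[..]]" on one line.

L=[[1,0,0,0],[-2,1,0,0],[-3,2,1,0],[3,-1,2,1]] U=[[-1,3,-1,2],[0,-3,0,1],[0,0,-2,-1],[0,0,0,1]]

  r1 -= -2·r0 → [0,-3,0,1]
  r2 -= -3·r0 → [0,-6,-2,1]
  r3 -= 3·r0 → [0,3,-4,-2]
  r2 -= 2·r1 → [0,0,-2,-1]
  r3 -= -1·r1 → [0,0,-4,-1]
  r3 -= 2·r2 → [0,0,0,1]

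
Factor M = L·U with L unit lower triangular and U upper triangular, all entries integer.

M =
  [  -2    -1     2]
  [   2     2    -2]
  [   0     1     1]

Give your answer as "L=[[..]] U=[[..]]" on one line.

L=[[1,0,0],[-1,1,0],[0,1,1]] U=[[-2,-1,2],[0,1,0],[0,0,1]]

  R1 -= -1·R0 → [0,1,0]
  R2 -= 0·R0 → [0,1,1]
  R2 -= 1·R1 → [0,0,1]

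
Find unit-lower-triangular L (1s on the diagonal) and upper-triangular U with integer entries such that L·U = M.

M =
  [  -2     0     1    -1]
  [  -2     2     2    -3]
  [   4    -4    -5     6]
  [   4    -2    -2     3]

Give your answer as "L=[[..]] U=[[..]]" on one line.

L=[[1,0,0,0],[1,1,0,0],[-2,-2,1,0],[-2,-1,-1,1]] U=[[-2,0,1,-1],[0,2,1,-2],[0,0,-1,0],[0,0,0,-1]]

  r1 -= 1·r0 → [0,2,1,-2]
  r2 -= -2·r0 → [0,-4,-3,4]
  r3 -= -2·r0 → [0,-2,0,1]
  r2 -= -2·r1 → [0,0,-1,0]
  r3 -= -1·r1 → [0,0,1,-1]
  r3 -= -1·r2 → [0,0,0,-1]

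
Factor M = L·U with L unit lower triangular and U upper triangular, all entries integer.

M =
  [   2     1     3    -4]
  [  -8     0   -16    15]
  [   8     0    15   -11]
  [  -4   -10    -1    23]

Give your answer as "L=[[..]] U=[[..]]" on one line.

  row1 -= -4·row0 → [0,4,-4,-1]
  row2 -= 4·row0 → [0,-4,3,5]
  row3 -= -2·row0 → [0,-8,5,15]
  row2 -= -1·row1 → [0,0,-1,4]
  row3 -= -2·row1 → [0,0,-3,13]
  row3 -= 3·row2 → [0,0,0,1]

L=[[1,0,0,0],[-4,1,0,0],[4,-1,1,0],[-2,-2,3,1]] U=[[2,1,3,-4],[0,4,-4,-1],[0,0,-1,4],[0,0,0,1]]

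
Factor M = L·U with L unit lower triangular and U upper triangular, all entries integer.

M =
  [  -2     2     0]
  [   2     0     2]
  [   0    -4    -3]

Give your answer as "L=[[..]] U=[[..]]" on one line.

L=[[1,0,0],[-1,1,0],[0,-2,1]] U=[[-2,2,0],[0,2,2],[0,0,1]]

  row1 -= -1·row0 → [0,2,2]
  row2 -= 0·row0 → [0,-4,-3]
  row2 -= -2·row1 → [0,0,1]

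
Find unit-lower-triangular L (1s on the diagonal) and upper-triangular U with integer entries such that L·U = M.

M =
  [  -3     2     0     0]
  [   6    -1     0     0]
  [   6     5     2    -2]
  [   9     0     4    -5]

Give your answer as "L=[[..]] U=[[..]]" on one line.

  row1 -= -2·row0 → [0,3,0,0]
  row2 -= -2·row0 → [0,9,2,-2]
  row3 -= -3·row0 → [0,6,4,-5]
  row2 -= 3·row1 → [0,0,2,-2]
  row3 -= 2·row1 → [0,0,4,-5]
  row3 -= 2·row2 → [0,0,0,-1]

L=[[1,0,0,0],[-2,1,0,0],[-2,3,1,0],[-3,2,2,1]] U=[[-3,2,0,0],[0,3,0,0],[0,0,2,-2],[0,0,0,-1]]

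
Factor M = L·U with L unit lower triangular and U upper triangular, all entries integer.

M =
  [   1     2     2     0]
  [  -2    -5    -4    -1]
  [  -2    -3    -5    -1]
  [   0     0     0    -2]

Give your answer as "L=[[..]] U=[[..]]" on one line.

L=[[1,0,0,0],[-2,1,0,0],[-2,-1,1,0],[0,0,0,1]] U=[[1,2,2,0],[0,-1,0,-1],[0,0,-1,-2],[0,0,0,-2]]

  r1 -= -2·r0 → [0,-1,0,-1]
  r2 -= -2·r0 → [0,1,-1,-1]
  r3 -= 0·r0 → [0,0,0,-2]
  r2 -= -1·r1 → [0,0,-1,-2]
  r3 -= 0·r1 → [0,0,0,-2]
  r3 -= 0·r2 → [0,0,0,-2]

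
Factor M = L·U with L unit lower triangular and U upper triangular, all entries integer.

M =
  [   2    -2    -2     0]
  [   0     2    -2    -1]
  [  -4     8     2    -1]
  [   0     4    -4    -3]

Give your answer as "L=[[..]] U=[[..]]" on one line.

  r1 -= 0·r0 → [0,2,-2,-1]
  r2 -= -2·r0 → [0,4,-2,-1]
  r3 -= 0·r0 → [0,4,-4,-3]
  r2 -= 2·r1 → [0,0,2,1]
  r3 -= 2·r1 → [0,0,0,-1]
  r3 -= 0·r2 → [0,0,0,-1]

L=[[1,0,0,0],[0,1,0,0],[-2,2,1,0],[0,2,0,1]] U=[[2,-2,-2,0],[0,2,-2,-1],[0,0,2,1],[0,0,0,-1]]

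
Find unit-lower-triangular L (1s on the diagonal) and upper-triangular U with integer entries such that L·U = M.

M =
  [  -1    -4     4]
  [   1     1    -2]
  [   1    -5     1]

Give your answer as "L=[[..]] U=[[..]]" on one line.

  row1 -= -1·row0 → [0,-3,2]
  row2 -= -1·row0 → [0,-9,5]
  row2 -= 3·row1 → [0,0,-1]

L=[[1,0,0],[-1,1,0],[-1,3,1]] U=[[-1,-4,4],[0,-3,2],[0,0,-1]]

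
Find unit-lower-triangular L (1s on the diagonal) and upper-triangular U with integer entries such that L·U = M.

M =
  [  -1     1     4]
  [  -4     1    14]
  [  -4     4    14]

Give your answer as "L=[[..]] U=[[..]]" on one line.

  row1 -= 4·row0 → [0,-3,-2]
  row2 -= 4·row0 → [0,0,-2]
  row2 -= 0·row1 → [0,0,-2]

L=[[1,0,0],[4,1,0],[4,0,1]] U=[[-1,1,4],[0,-3,-2],[0,0,-2]]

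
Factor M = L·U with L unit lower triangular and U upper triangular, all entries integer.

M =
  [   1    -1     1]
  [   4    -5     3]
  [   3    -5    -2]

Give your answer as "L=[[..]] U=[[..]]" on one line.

L=[[1,0,0],[4,1,0],[3,2,1]] U=[[1,-1,1],[0,-1,-1],[0,0,-3]]

  row1 -= 4·row0 → [0,-1,-1]
  row2 -= 3·row0 → [0,-2,-5]
  row2 -= 2·row1 → [0,0,-3]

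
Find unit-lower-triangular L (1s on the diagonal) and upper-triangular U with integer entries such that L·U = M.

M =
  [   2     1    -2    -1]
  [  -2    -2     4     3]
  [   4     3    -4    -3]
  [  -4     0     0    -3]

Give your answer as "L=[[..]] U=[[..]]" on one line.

  row1 -= -1·row0 → [0,-1,2,2]
  row2 -= 2·row0 → [0,1,0,-1]
  row3 -= -2·row0 → [0,2,-4,-5]
  row2 -= -1·row1 → [0,0,2,1]
  row3 -= -2·row1 → [0,0,0,-1]
  row3 -= 0·row2 → [0,0,0,-1]

L=[[1,0,0,0],[-1,1,0,0],[2,-1,1,0],[-2,-2,0,1]] U=[[2,1,-2,-1],[0,-1,2,2],[0,0,2,1],[0,0,0,-1]]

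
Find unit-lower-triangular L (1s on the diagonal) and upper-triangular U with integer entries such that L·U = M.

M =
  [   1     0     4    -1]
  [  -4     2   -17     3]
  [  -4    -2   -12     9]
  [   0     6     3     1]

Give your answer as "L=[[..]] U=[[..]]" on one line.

L=[[1,0,0,0],[-4,1,0,0],[-4,-1,1,0],[0,3,2,1]] U=[[1,0,4,-1],[0,2,-1,-1],[0,0,3,4],[0,0,0,-4]]

  row1 -= -4·row0 → [0,2,-1,-1]
  row2 -= -4·row0 → [0,-2,4,5]
  row3 -= 0·row0 → [0,6,3,1]
  row2 -= -1·row1 → [0,0,3,4]
  row3 -= 3·row1 → [0,0,6,4]
  row3 -= 2·row2 → [0,0,0,-4]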